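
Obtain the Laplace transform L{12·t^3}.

L{t^n} = n!/s^(n+1), so L{t^3} = 6/s^4. Then L{12·t^3} = 12·6/s^4 = 72/s^4

Final answer: 72/s^4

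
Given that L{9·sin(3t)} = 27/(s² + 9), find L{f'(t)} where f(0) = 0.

L{f'(t)} = s·F(s) - f(0) = s·27/(s² + 9) - 0 = 27s/(s² + 9)

Final answer: 27s/(s² + 9)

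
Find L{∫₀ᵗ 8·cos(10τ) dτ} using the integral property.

L{∫₀ᵗ f(τ)dτ} = F(s)/s with F(s) = 8s/(s² + 100), so the result is (8s/(s² + 100))/s = 8/(s² + 100)

Final answer: 8/(s² + 100)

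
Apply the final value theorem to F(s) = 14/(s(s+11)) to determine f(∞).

f(∞) = lim_{s→0} s·14/(s(s+11)) = lim_{s→0} 14/(s+11) = 14/11 = 14/11

Final answer: 14/11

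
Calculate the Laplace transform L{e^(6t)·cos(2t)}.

L{e^(at)·cos(ωt)} = (s-a)/((s-a)² + ω²), so L{e^(6t)·cos(2t)} = (s-6)/((s-6)² + 4)

Final answer: (s-6)/((s-6)² + 4)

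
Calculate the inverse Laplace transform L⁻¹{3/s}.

L⁻¹{c/s} = c, so L⁻¹{3/s} = 3

Final answer: 3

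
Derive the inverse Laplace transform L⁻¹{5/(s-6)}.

L⁻¹{1/(s-a)} = e^(at), so L⁻¹{1/(s-6)} = e^(6t), and L⁻¹{5/(s-6)} = 5·e^(6t)

Final answer: 5·e^(6t)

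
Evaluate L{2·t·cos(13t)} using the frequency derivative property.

L{cos(13t)} = s/(s² + 169). Derivative: d/ds[s/(s² + 169)] = [(s² + 169) - s·2s]/(s² + 169)² = (169 - s²)/(s² + 169)². So L{t·cos(13t)} = -F'(s) = (s² - 169)/(s² + 169)². Then L{2·t·cos(13t)} = 2·(s² - 169)/(s² + 169)²

Final answer: 2·(s² - 169)/(s² + 169)²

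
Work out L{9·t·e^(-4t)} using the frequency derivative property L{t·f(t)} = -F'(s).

L{e^(-4t)} = 1/(s+4). By frequency derivative: L{t·e^(-4t)} = -d/ds[1/(s+4)] = -(-1)/(s+4)² = 1/(s+4)². Then L{9·t·e^(-4t)} = 9·1/(s+4)² = 9/(s+4)²

Final answer: 9/(s+4)²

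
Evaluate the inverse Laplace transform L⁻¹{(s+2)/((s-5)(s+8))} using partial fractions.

Using partial fractions, f(t) = (7e^(5t) + 6e^(-8t))/13

Final answer: (7e^(5t) + 6e^(-8t))/13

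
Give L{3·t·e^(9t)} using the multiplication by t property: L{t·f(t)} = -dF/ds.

Using L{t^n·e^(at)} = n!/(s-a)^(n+1), L{t·e^(9t)} = 1/(s-9)^2, so L{3·t·e^(9t)} = 3·1/(s-9)^2 = 3/(s-9)^2

Final answer: 3/(s-9)^2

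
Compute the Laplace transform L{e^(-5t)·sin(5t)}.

L{e^(at)·sin(ωt)} = ω/((s-a)² + ω²), so L{e^(-5t)·sin(5t)} = 5/((s+5)² + 25)

Final answer: 5/((s+5)² + 25)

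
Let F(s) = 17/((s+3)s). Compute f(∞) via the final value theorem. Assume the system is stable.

f(∞) = lim_{s→0} sF(s) = lim_{s→0} 17/(s+3) = 17/3

Final answer: 17/3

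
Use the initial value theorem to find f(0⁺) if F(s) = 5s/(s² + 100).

f(0⁺) = lim_{s→∞} s·5s/(s² + 100) = lim_{s→∞} 5s²/(s² + 100) = 5

Final answer: 5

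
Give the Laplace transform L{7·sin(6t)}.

L{sin(ωt)} = ω/(s² + ω²), so L{sin(6t)} = 6/(s² + 36). Then L{7·sin(6t)} = 7·6/(s² + 36) = 42/(s² + 36)

Final answer: 42/(s² + 36)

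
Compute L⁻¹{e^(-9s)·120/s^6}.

L⁻¹{120/s^6} = t^5. By the time shift theorem, L⁻¹{e^(-as)F(s)} = u(t-a)f(t-a) with a=9, so L⁻¹{e^(-9s)·120/s^6} = u(t-9)·(t-9)^5

Final answer: u(t-9)·(t-9)^5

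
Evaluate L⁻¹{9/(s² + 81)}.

This is the form c·a/(s² + a²) with a = 9. L⁻¹ = sin(9t)

Final answer: sin(9t)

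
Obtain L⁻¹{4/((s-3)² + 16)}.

Form: b/((s-a)² + b²) → e^(at)sin(bt). With a=3, b=4

Final answer: e^(3t)·sin(4t)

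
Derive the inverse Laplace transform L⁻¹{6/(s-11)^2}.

L⁻¹{n!/(s-a)^(n+1)} = t^n·e^(at) with n=1, a=11. So L⁻¹{1/(s-11)^2} = t·e^(11t), and L⁻¹{6/(s-11)^2} = (6/1)·t·e^(11t) = 6·t·e^(11t)

Final answer: 6·t·e^(11t)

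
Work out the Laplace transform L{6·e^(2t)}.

L{e^(at)} = 1/(s-a), so L{e^(2t)} = 1/(s-2). Then L{6·e^(2t)} = 6/(s-2)

Final answer: 6/(s-2)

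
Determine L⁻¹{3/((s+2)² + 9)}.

Form: b/((s-a)² + b²) → e^(at)sin(bt). With a=-2, b=3

Final answer: e^(-2t)·sin(3t)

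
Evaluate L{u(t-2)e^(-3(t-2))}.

u(t-a)f(t-a) with f(t)=e^(-3t). L{e^(-3t)} = 1/(s+3). By time shift: e^(-2s)/(s+3)

Final answer: e^(-2s)/(s+3)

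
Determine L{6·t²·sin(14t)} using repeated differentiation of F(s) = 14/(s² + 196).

F(s) = 14/(s² + 196). F'(s) = -28s/(s² + 196)². F''(s) = -28(196 - 3s²)/(s² + 196)³ = (84s² - 5488)/(s² + 196)³. So L{t²·sin(14t)} = (-1)² F''(s) = (84s² - 5488)/(s² + 196)³. Then L{6·t²·sin(14t)} = 6·(84s² - 5488)/(s² + 196)³ = (504s² - 32928)/(s² + 196)³

Final answer: (504s² - 32928)/(s² + 196)³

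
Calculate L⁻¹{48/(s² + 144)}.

This is the form c·a/(s² + a²) with a = 12, c = 4. L⁻¹ = 4·sin(12t)

Final answer: 4·sin(12t)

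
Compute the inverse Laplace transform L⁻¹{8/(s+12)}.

L⁻¹{1/(s-a)} = e^(at), so L⁻¹{1/(s+12)} = e^(-12t), and L⁻¹{8/(s+12)} = 8·e^(-12t)

Final answer: 8·e^(-12t)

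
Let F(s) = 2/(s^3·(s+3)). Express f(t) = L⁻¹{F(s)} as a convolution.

2/(s^3·(s+3)) = (2/s^3)·(1/(s+3)) = L{t^2}·L{e^(-3t)}. So f(t) = t^2*e^(-3t) = ∫₀ᵗ τ^2·e^(-3(t-τ)) dτ

Final answer: ∫₀ᵗ τ^2·e^(-3(t-τ)) dτ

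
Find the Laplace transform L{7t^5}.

L{7t^5} = 7 · L{t^5} = 7 · 120/s^6 = 840/s^6

Final answer: 840/s^6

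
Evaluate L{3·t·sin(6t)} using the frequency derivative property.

L{sin(6t)} = 6/(s² + 36). By L{t·f(t)} = -F'(s): -d/ds[6/(s² + 36)] = -(6)·(-2s)/(s² + 36)² = 12s/(s² + 36)². Then L{3·t·sin(6t)} = 3·12s/(s² + 36)² = 36s/(s² + 36)²

Final answer: 36s/(s² + 36)²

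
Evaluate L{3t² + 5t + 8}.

L{3t² + 5t + 8} = 3·2/s³ + 5/s² + 8/s = 6/s³ + 5/s² + 8/s

Final answer: 6/s³ + 5/s² + 8/s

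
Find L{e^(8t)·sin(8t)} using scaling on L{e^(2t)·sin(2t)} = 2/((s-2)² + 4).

Scaling with a=4: L{e^(8t)·sin(8t)} = (1/4) · 2/((s/4-2)² + 4). Simplifying: 8/((s-8)² + 64)

Final answer: 8/((s-8)² + 64)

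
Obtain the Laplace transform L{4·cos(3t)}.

L{cos(ωt)} = s/(s² + ω²), so L{cos(3t)} = s/(s² + 9). Then L{4·cos(3t)} = 4·s/(s² + 9) = 4s/(s² + 9)

Final answer: 4s/(s² + 9)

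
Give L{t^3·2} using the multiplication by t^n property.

L{2} = 2/s. d^1/ds^1[1/s] = -1/s². d^2/ds^2[1/s] = 2/s^3. d^3/ds^3[1/s] = -6/s^4. So L{t^3} = (-1)^{3}·-6/s^4 = 6/s^4. Then L{t^3·2} = 2·6/s^4 = 12/s^4

Final answer: 12/s^4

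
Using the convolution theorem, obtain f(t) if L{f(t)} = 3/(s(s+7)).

3/(s(s+7)) = (3/s)·(1/(s+7)) = L{3}·L{e^(-7t)}. By convolution, f(t) = 3*e^(-7t) = ∫₀ᵗ 3·e^(-7τ) dτ = 3·(1 - e^(-7t))/7

Final answer: 3·(1 - e^(-7t))/7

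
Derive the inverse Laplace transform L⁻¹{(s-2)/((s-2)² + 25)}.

Using frequency shift, L⁻¹{(s-2)/((s-2)² + 25)} = e^(2t)·cos(5t)

Final answer: e^(2t)·cos(5t)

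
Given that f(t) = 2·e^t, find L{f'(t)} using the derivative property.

f(0) = 2, F(s) = 2/(s-1). L{f'(t)} = s·F(s) - f(0) = 2s/(s-1) - 2 = (2s - 2(s-1))/(s-1) = 2/(s-1)

Final answer: 2/(s-1)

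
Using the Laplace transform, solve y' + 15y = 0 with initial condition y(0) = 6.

L{y'} + 15L{y} = 0. sY - 6 + 15Y = 0. Y(s+15) = 6. Y = 6/(s+15)

Final answer: y(t) = 6e^(-15t)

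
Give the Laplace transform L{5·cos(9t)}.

L{cos(ωt)} = s/(s² + ω²), so L{cos(9t)} = s/(s² + 81). Then L{5·cos(9t)} = 5·s/(s² + 81) = 5s/(s² + 81)

Final answer: 5s/(s² + 81)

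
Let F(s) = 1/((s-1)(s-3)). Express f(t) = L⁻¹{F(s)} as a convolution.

1/((s-1)(s-3)) = (1/(s-1))·(1/(s-3)) = L{e^t}·L{e^(3t)}. So f(t) = e^t*e^(3t) = ∫₀ᵗ e^(τ)·e^(3(t-τ)) dτ

Final answer: ∫₀ᵗ e^(τ)·e^(3(t-τ)) dτ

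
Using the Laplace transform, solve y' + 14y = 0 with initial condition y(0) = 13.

L{y'} + 14L{y} = 0. sY - 13 + 14Y = 0. Y(s+14) = 13. Y = 13/(s+14)

Final answer: y(t) = 13e^(-14t)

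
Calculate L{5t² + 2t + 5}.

L{5t² + 2t + 5} = 5·2/s³ + 2/s² + 5/s = 10/s³ + 2/s² + 5/s

Final answer: 10/s³ + 2/s² + 5/s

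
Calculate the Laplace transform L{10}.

L{10} = 10 · L{1} = 10/s

Final answer: 10/s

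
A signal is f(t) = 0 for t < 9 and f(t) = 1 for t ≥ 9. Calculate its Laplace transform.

f(t) = u(t-9). L{u(t-9)} = e^(-9s)/s, so L{f(t)} = e^(-9s)/s

Final answer: e^(-9s)/s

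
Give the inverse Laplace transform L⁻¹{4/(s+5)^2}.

L⁻¹{n!/(s-a)^(n+1)} = t^n·e^(at) with n=1, a=-5. So L⁻¹{1/(s+5)^2} = t·e^(-5t), and L⁻¹{4/(s+5)^2} = (4/1)·t·e^(-5t) = 4·t·e^(-5t)

Final answer: 4·t·e^(-5t)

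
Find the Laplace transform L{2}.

L{2} = 2 · L{1} = 2/s

Final answer: 2/s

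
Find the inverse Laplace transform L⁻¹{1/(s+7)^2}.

L⁻¹{n!/(s-a)^(n+1)} = t^n·e^(at), so L⁻¹{1/(s+7)^2} = t·e^(-7t)

Final answer: t·e^(-7t)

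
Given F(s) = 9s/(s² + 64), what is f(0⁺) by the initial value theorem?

f(0⁺) = lim_{s→∞} s·9s/(s² + 64) = lim_{s→∞} 9s²/(s² + 64) = 9

Final answer: 9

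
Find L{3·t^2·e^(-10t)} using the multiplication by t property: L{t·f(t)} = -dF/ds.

Using L{t^n·e^(at)} = n!/(s-a)^(n+1), L{t^2·e^(-10t)} = 2/(s+10)^3, so L{3·t^2·e^(-10t)} = 3·2/(s+10)^3 = 6/(s+10)^3

Final answer: 6/(s+10)^3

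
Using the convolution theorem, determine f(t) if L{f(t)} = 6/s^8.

6/s^8 = (6/s)·(1/s^7) = L{6}·L{t^6/720}. By convolution, f(t) = 6*t^6/720 = ∫₀ᵗ 6·τ^6/720 dτ = 6·t^7/5040

Final answer: 6·t^7/5040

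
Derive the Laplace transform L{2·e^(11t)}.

L{e^(at)} = 1/(s-a), so L{e^(11t)} = 1/(s-11). Then L{2·e^(11t)} = 2/(s-11)

Final answer: 2/(s-11)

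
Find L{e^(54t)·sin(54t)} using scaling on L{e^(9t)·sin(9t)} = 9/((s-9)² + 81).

Scaling with a=6: L{e^(54t)·sin(54t)} = (1/6) · 9/((s/6-9)² + 81). Simplifying: 54/((s-54)² + 2916)

Final answer: 54/((s-54)² + 2916)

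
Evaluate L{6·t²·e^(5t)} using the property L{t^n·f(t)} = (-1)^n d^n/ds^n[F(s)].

L{e^(5t)} = 1/(s-5). d/ds[1/(s-5)] = -1/(s-5)². d²/ds²[1/(s-5)] = 2/(s-5)³. So L{t²·e^(5t)} = (-1)² · 2/(s-5)³ = 2/(s-5)³. Then L{6·t²·e^(5t)} = 6·2/(s-5)³ = 12/(s-5)³

Final answer: 12/(s-5)³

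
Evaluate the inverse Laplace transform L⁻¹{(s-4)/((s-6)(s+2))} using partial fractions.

Using partial fractions, f(t) = (2e^(6t) + 6e^(-2t))/8

Final answer: (2e^(6t) + 6e^(-2t))/8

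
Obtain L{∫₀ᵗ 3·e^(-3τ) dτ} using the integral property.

L{∫₀ᵗ f(τ)dτ} = F(s)/s with F(s) = 3/(s+3), so L{∫₀ᵗ 3·e^(-3τ) dτ} = 3/(s(s+3))

Final answer: 3/(s(s+3))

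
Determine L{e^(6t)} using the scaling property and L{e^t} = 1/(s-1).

Using L{f(at)} = (1/a)F(s/a) with a=6 and f(t) = e^t: L{e^(6t)} = (1/6) · 1/((s/6)-1) = (1/6) · 6/(s-6) = 1/(s-6)

Final answer: 1/(s-6)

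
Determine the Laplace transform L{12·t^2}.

L{t^n} = n!/s^(n+1), so L{t^2} = 2/s^3. Then L{12·t^2} = 12·2/s^3 = 24/s^3

Final answer: 24/s^3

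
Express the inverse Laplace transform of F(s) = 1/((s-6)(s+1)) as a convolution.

1/((s-6)(s+1)) = (1/(s-6))·(1/(s+1)) = L{e^(6t)}·L{e^(-t)}. So f(t) = e^(6t)*e^(-t) = ∫₀ᵗ e^(6τ)·e^(-(t-τ)) dτ

Final answer: ∫₀ᵗ e^(6τ)·e^(-(t-τ)) dτ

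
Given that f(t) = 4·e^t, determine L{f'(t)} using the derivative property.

f(0) = 4, F(s) = 4/(s-1). L{f'(t)} = s·F(s) - f(0) = 4s/(s-1) - 4 = (4s - 4(s-1))/(s-1) = 4/(s-1)

Final answer: 4/(s-1)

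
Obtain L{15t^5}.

L{t^n} = n!/s^(n+1). So L{15t^5} = 15·5!/s^6 = 1800/s^6

Final answer: 1800/s^6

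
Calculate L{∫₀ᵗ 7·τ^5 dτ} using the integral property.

L{∫₀ᵗ f(τ)dτ} = F(s)/s with f(t) = 7t^5. F(s) = 840/s^6, so L{∫₀ᵗ 7·τ^5 dτ} = (840/s^6)/s = 840/s^7. (Check: ∫₀ᵗ 7·τ^5 dτ = 7t^6/6.)

Final answer: 840/s^7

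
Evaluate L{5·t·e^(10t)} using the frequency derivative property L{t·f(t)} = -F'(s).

L{e^(10t)} = 1/(s-10). By frequency derivative: L{t·e^(10t)} = -d/ds[1/(s-10)] = -(-1)/(s-10)² = 1/(s-10)². Then L{5·t·e^(10t)} = 5·1/(s-10)² = 5/(s-10)²

Final answer: 5/(s-10)²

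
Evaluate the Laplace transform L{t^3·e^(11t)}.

L{t^n·e^(at)} = n!/(s-a)^(n+1), so L{t^3·e^(11t)} = 6/(s-11)^4

Final answer: 6/(s-11)^4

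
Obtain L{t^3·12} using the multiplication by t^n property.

L{12} = 12/s. d^1/ds^1[1/s] = -1/s². d^2/ds^2[1/s] = 2/s^3. d^3/ds^3[1/s] = -6/s^4. So L{t^3} = (-1)^{3}·-6/s^4 = 6/s^4. Then L{t^3·12} = 12·6/s^4 = 72/s^4

Final answer: 72/s^4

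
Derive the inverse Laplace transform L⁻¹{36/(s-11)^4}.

L⁻¹{n!/(s-a)^(n+1)} = t^n·e^(at) with n=3, a=11. So L⁻¹{6/(s-11)^4} = t^3·e^(11t), and L⁻¹{36/(s-11)^4} = (36/6)·t^3·e^(11t) = 6·t^3·e^(11t)

Final answer: 6·t^3·e^(11t)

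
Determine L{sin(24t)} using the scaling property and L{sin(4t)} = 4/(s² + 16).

Using L{f(at)} = (1/a)F(s/a) with a=6: L{sin(24t)} = (1/6) · 4/((s/6)² + 16) = (1/6) · 4·36/(s² + 576) = 24/(s² + 576)

Final answer: 24/(s² + 576)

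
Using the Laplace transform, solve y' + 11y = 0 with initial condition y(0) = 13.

L{y'} + 11L{y} = 0. sY - 13 + 11Y = 0. Y(s+11) = 13. Y = 13/(s+11)

Final answer: y(t) = 13e^(-11t)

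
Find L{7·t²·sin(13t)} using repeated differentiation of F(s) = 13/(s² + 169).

F(s) = 13/(s² + 169). F'(s) = -26s/(s² + 169)². F''(s) = -26(169 - 3s²)/(s² + 169)³ = (78s² - 4394)/(s² + 169)³. So L{t²·sin(13t)} = (-1)² F''(s) = (78s² - 4394)/(s² + 169)³. Then L{7·t²·sin(13t)} = 7·(78s² - 4394)/(s² + 169)³ = (546s² - 30758)/(s² + 169)³

Final answer: (546s² - 30758)/(s² + 169)³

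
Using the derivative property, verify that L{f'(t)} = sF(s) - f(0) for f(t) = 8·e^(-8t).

f'(t) = -64e^(-8t). Direct: L{f'(t)} = -64/(s+8). Property: s·8/(s+8) - 8 = (8s - 8(s+8))/(s+8) = -64/(s+8). ✓

Final answer: -64/(s+8)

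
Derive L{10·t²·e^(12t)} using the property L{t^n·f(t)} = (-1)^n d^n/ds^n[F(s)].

L{e^(12t)} = 1/(s-12). d/ds[1/(s-12)] = -1/(s-12)². d²/ds²[1/(s-12)] = 2/(s-12)³. So L{t²·e^(12t)} = (-1)² · 2/(s-12)³ = 2/(s-12)³. Then L{10·t²·e^(12t)} = 10·2/(s-12)³ = 20/(s-12)³

Final answer: 20/(s-12)³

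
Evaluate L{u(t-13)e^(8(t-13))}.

u(t-a)f(t-a) with f(t)=e^(8t). L{e^(8t)} = 1/(s-8). By time shift: e^(-13s)/(s-8)

Final answer: e^(-13s)/(s-8)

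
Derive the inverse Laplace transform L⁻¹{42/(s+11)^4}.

L⁻¹{n!/(s-a)^(n+1)} = t^n·e^(at) with n=3, a=-11. So L⁻¹{6/(s+11)^4} = t^3·e^(-11t), and L⁻¹{42/(s+11)^4} = (42/6)·t^3·e^(-11t) = 7·t^3·e^(-11t)

Final answer: 7·t^3·e^(-11t)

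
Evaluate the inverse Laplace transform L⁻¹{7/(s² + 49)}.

L⁻¹{7/(s² + 49)} = sin(7t)

Final answer: sin(7t)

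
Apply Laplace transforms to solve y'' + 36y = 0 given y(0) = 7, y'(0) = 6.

L{y''} + 36L{y} = 0. s²Y - 7s - 6 + 36Y = 0. Y(s² + 36) = 7s + 6. Y = (7s + 6)/(s² + 36). Inverting: y(t) = 7cos(6t) + sin(6t)

Final answer: y(t) = 7cos(6t) + sin(6t)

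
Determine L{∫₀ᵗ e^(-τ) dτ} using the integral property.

L{∫₀ᵗ f(τ)dτ} = F(s)/s with F(s) = 1/(s+1), so L{∫₀ᵗ e^(-τ) dτ} = 1/(s(s+1))

Final answer: 1/(s(s+1))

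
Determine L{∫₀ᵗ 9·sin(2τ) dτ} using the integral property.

L{∫₀ᵗ f(τ)dτ} = F(s)/s with F(s) = 18/(s² + 4), so the result is (18/(s² + 4))/s = 18/(s(s² + 4))

Final answer: 18/(s(s² + 4))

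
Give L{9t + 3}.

L{9t + 3} = 9·L{t} + 3·L{1} = 9/s² + 3/s

Final answer: 9/s² + 3/s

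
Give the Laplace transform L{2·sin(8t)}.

L{sin(ωt)} = ω/(s² + ω²), so L{sin(8t)} = 8/(s² + 64). Then L{2·sin(8t)} = 2·8/(s² + 64) = 16/(s² + 64)

Final answer: 16/(s² + 64)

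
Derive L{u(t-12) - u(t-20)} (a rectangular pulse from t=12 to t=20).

L{u(t-a)} = e^(-as)/s. L{u(t-12) - u(t-20)} = (e^(-12s) - e^(-20s))/s

Final answer: (e^(-12s) - e^(-20s))/s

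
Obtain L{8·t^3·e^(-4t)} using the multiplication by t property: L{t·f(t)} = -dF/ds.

Using L{t^n·e^(at)} = n!/(s-a)^(n+1), L{t^3·e^(-4t)} = 6/(s+4)^4, so L{8·t^3·e^(-4t)} = 8·6/(s+4)^4 = 48/(s+4)^4

Final answer: 48/(s+4)^4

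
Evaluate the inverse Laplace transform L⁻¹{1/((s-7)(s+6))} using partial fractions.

Decompose: A/(s-7) + B/(s+6). A = 1/13, B = -1/13. f(t) = (e^(7t) - e^(-6t))/13

Final answer: (e^(7t) - e^(-6t))/13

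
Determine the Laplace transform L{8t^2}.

L{8t^2} = 8 · L{t^2} = 8 · 2/s^3 = 16/s^3

Final answer: 16/s^3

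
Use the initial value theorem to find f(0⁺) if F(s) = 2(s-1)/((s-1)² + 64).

f(0⁺) = lim_{s→∞} sF(s) = lim_{s→∞} 2s(s-1)/((s-1)² + 64) = 2

Final answer: 2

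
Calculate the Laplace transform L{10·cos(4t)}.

L{cos(ωt)} = s/(s² + ω²), so L{cos(4t)} = s/(s² + 16). Then L{10·cos(4t)} = 10·s/(s² + 16) = 10s/(s² + 16)

Final answer: 10s/(s² + 16)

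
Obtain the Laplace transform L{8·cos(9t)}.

L{cos(ωt)} = s/(s² + ω²), so L{cos(9t)} = s/(s² + 81). Then L{8·cos(9t)} = 8·s/(s² + 81) = 8s/(s² + 81)

Final answer: 8s/(s² + 81)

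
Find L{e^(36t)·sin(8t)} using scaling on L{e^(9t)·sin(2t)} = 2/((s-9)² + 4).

Scaling with a=4: L{e^(36t)·sin(8t)} = (1/4) · 2/((s/4-9)² + 4). Simplifying: 8/((s-36)² + 64)

Final answer: 8/((s-36)² + 64)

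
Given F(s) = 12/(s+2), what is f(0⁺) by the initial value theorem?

f(0⁺) = lim_{s→∞} s·12/(s+2) = lim_{s→∞} 12s/(s+2) = 12

Final answer: 12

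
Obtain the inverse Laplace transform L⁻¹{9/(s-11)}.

L⁻¹{1/(s-a)} = e^(at), so L⁻¹{1/(s-11)} = e^(11t), and L⁻¹{9/(s-11)} = 9·e^(11t)

Final answer: 9·e^(11t)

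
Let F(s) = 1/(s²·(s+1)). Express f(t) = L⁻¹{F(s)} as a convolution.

1/(s²·(s+1)) = (1/s^2)·(1/(s+1)) = L{t}·L{e^(-t)}. So f(t) = t*e^(-t) = ∫₀ᵗ τ·e^(-(t-τ)) dτ

Final answer: ∫₀ᵗ τ·e^(-(t-τ)) dτ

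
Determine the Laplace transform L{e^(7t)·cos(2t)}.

L{e^(at)·cos(ωt)} = (s-a)/((s-a)² + ω²), so L{e^(7t)·cos(2t)} = (s-7)/((s-7)² + 4)

Final answer: (s-7)/((s-7)² + 4)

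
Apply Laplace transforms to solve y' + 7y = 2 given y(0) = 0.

sY + 7Y = 2/s. Y = 2/(s(s+7)). Partial fractions: Y = 2/7/s - 2/7/(s+7)

Final answer: y(t) = 2/7(1 - e^(-7t))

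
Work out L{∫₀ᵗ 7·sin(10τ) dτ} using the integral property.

L{∫₀ᵗ f(τ)dτ} = F(s)/s with F(s) = 70/(s² + 100), so the result is (70/(s² + 100))/s = 70/(s(s² + 100))

Final answer: 70/(s(s² + 100))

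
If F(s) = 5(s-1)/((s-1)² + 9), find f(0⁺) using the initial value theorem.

f(0⁺) = lim_{s→∞} sF(s) = lim_{s→∞} 5s(s-1)/((s-1)² + 9) = 5

Final answer: 5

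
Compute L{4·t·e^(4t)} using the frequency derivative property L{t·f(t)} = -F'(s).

L{e^(4t)} = 1/(s-4). By frequency derivative: L{t·e^(4t)} = -d/ds[1/(s-4)] = -(-1)/(s-4)² = 1/(s-4)². Then L{4·t·e^(4t)} = 4·1/(s-4)² = 4/(s-4)²

Final answer: 4/(s-4)²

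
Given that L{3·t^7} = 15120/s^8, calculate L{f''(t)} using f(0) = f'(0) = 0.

L{f''(t)} = s²F(s) - sf(0) - f'(0) = s²·15120/s^8 - 0 - 0 = 15120/s^6

Final answer: 15120/s^6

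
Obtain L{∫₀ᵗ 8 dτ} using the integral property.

L{∫₀ᵗ f(τ)dτ} = F(s)/s with f(t) = 8. F(s) = 8/s, so L{∫₀ᵗ 8 dτ} = (8/s)/s = 8/s². (Check: ∫₀ᵗ 8 dτ = 8t.)

Final answer: 8/s²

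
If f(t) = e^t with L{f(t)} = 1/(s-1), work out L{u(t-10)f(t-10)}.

Time shift theorem: L{u(t-a)f(t-a)} = e^(-as)F(s). Here a=10, F(s) = 1/(s-1), so L{u(t-10)f(t-10)} = e^(-10s)·1/(s-1)

Final answer: e^(-10s)·1/(s-1)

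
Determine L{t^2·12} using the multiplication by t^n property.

L{12} = 12/s. d^1/ds^1[1/s] = -1/s². d^2/ds^2[1/s] = 2/s^3. So L{t^2} = (-1)^{2}·2/s^3 = 2/s^3. Then L{t^2·12} = 12·2/s^3 = 24/s^3

Final answer: 24/s^3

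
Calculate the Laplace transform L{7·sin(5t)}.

L{sin(ωt)} = ω/(s² + ω²), so L{sin(5t)} = 5/(s² + 25). Then L{7·sin(5t)} = 7·5/(s² + 25) = 35/(s² + 25)

Final answer: 35/(s² + 25)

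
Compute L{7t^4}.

L{t^n} = n!/s^(n+1). So L{7t^4} = 7·4!/s^5 = 168/s^5

Final answer: 168/s^5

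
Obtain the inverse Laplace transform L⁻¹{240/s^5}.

L⁻¹{n!/s^(n+1)} = t^n with n=4. So L⁻¹{24/s^5} = t^4, and L⁻¹{240/s^5} = (240/24)·t^4 = 10·t^4

Final answer: 10·t^4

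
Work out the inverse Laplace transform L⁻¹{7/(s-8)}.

L⁻¹{1/(s-a)} = e^(at), so L⁻¹{1/(s-8)} = e^(8t), and L⁻¹{7/(s-8)} = 7·e^(8t)

Final answer: 7·e^(8t)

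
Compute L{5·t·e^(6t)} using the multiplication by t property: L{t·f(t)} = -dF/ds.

Using L{t^n·e^(at)} = n!/(s-a)^(n+1), L{t·e^(6t)} = 1/(s-6)^2, so L{5·t·e^(6t)} = 5·1/(s-6)^2 = 5/(s-6)^2

Final answer: 5/(s-6)^2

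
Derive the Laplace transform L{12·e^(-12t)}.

L{e^(at)} = 1/(s-a), so L{e^(-12t)} = 1/(s+12). Then L{12·e^(-12t)} = 12/(s+12)

Final answer: 12/(s+12)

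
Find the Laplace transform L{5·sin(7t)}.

L{sin(ωt)} = ω/(s² + ω²), so L{sin(7t)} = 7/(s² + 49). Then L{5·sin(7t)} = 5·7/(s² + 49) = 35/(s² + 49)

Final answer: 35/(s² + 49)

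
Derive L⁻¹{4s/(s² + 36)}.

This is the form c·s/(s² + a²) with a = 6, c = 4. L⁻¹ = 4·cos(6t)

Final answer: 4·cos(6t)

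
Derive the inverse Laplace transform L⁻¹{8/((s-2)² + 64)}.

Using frequency shift, L⁻¹{8/((s-2)² + 64)} = e^(2t)·sin(8t)

Final answer: e^(2t)·sin(8t)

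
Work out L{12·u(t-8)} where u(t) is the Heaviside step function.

L{u(t-a)} = e^(-as)/s. Here a=8, so L{u(t-8)} = e^(-8s)/s, and L{12·u(t-8)} = 12·e^(-8s)/s

Final answer: 12·e^(-8s)/s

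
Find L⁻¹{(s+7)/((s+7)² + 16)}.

Using frequency shift: L⁻¹{(s-a)/((s-a)² + b²)} = e^(at)cos(bt). Here a=-7, b=4

Final answer: e^(-7t)·cos(4t)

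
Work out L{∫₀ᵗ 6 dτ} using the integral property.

L{∫₀ᵗ f(τ)dτ} = F(s)/s with f(t) = 6. F(s) = 6/s, so L{∫₀ᵗ 6 dτ} = (6/s)/s = 6/s². (Check: ∫₀ᵗ 6 dτ = 6t.)

Final answer: 6/s²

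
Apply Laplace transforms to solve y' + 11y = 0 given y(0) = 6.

L{y'} + 11L{y} = 0. sY - 6 + 11Y = 0. Y(s+11) = 6. Y = 6/(s+11)

Final answer: y(t) = 6e^(-11t)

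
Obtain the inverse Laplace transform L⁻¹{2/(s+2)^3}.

L⁻¹{n!/(s-a)^(n+1)} = t^n·e^(at), so L⁻¹{2/(s+2)^3} = t^2·e^(-2t)

Final answer: t^2·e^(-2t)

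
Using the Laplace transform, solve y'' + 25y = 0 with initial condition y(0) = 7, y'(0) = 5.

L{y''} + 25L{y} = 0. s²Y - 7s - 5 + 25Y = 0. Y(s² + 25) = 7s + 5. Y = (7s + 5)/(s² + 25). Inverting: y(t) = 7cos(5t) + sin(5t)

Final answer: y(t) = 7cos(5t) + sin(5t)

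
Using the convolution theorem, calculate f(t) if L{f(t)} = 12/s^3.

12/s^3 = (12/s)·(1/s^2) = L{12}·L{t}. By convolution, f(t) = 12*t = ∫₀ᵗ 12·τ dτ = 12·t²/2

Final answer: 12·t²/2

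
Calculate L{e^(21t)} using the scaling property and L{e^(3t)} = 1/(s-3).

Using L{f(at)} = (1/a)F(s/a) with a=7 and f(t) = e^(3t): L{e^(21t)} = (1/7) · 1/((s/7)-3) = (1/7) · 7/(s-21) = 1/(s-21)

Final answer: 1/(s-21)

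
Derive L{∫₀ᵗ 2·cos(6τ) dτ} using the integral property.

L{∫₀ᵗ f(τ)dτ} = F(s)/s with F(s) = 2s/(s² + 36), so the result is (2s/(s² + 36))/s = 2/(s² + 36)

Final answer: 2/(s² + 36)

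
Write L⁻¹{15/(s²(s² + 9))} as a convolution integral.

15/(s²(s² + 9)) = (1/s²)·(15/(s² + 9)) = L{t}·L{5·sin(3t)}. So f(t) = t*(5·sin(3t)) = ∫₀ᵗ 5τ·sin(3(t-τ)) dτ

Final answer: ∫₀ᵗ 5τ·sin(3(t-τ)) dτ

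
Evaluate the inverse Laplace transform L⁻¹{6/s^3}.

L⁻¹{n!/s^(n+1)} = t^n with n=2. So L⁻¹{2/s^3} = t^2, and L⁻¹{6/s^3} = (6/2)·t^2 = 3·t^2

Final answer: 3·t^2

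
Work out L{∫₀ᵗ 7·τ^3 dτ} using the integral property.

L{∫₀ᵗ f(τ)dτ} = F(s)/s with f(t) = 7t^3. F(s) = 42/s^4, so L{∫₀ᵗ 7·τ^3 dτ} = (42/s^4)/s = 42/s^5. (Check: ∫₀ᵗ 7·τ^3 dτ = 7t^4/4.)

Final answer: 42/s^5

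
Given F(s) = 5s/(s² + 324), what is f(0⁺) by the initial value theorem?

f(0⁺) = lim_{s→∞} s·5s/(s² + 324) = lim_{s→∞} 5s²/(s² + 324) = 5

Final answer: 5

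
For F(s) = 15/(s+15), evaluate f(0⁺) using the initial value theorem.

f(0⁺) = lim_{s→∞} s·15/(s+15) = lim_{s→∞} 15s/(s+15) = 15

Final answer: 15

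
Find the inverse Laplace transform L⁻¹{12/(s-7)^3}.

L⁻¹{n!/(s-a)^(n+1)} = t^n·e^(at) with n=2, a=7. So L⁻¹{2/(s-7)^3} = t^2·e^(7t), and L⁻¹{12/(s-7)^3} = (12/2)·t^2·e^(7t) = 6·t^2·e^(7t)

Final answer: 6·t^2·e^(7t)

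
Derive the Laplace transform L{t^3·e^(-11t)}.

L{t^n·e^(at)} = n!/(s-a)^(n+1), so L{t^3·e^(-11t)} = 6/(s+11)^4

Final answer: 6/(s+11)^4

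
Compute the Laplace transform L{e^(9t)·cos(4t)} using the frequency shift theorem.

Frequency shift: L{e^(at)f(t)} = F(s-a). L{e^(9t)·cos(4t)} = (s-9)/((s-9)² + 16)

Final answer: (s-9)/((s-9)² + 16)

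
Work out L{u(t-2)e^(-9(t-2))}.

u(t-a)f(t-a) with f(t)=e^(-9t). L{e^(-9t)} = 1/(s+9). By time shift: e^(-2s)/(s+9)

Final answer: e^(-2s)/(s+9)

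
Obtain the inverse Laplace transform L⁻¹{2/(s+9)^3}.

L⁻¹{n!/(s-a)^(n+1)} = t^n·e^(at), so L⁻¹{2/(s+9)^3} = t^2·e^(-9t)

Final answer: t^2·e^(-9t)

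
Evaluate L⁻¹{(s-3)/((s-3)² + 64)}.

Using frequency shift: L⁻¹{(s-a)/((s-a)² + b²)} = e^(at)cos(bt). Here a=3, b=8

Final answer: e^(3t)·cos(8t)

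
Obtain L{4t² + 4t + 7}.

L{4t² + 4t + 7} = 4·2/s³ + 4/s² + 7/s = 8/s³ + 4/s² + 7/s

Final answer: 8/s³ + 4/s² + 7/s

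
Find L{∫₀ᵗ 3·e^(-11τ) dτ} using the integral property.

L{∫₀ᵗ f(τ)dτ} = F(s)/s with F(s) = 3/(s+11), so L{∫₀ᵗ 3·e^(-11τ) dτ} = 3/(s(s+11))

Final answer: 3/(s(s+11))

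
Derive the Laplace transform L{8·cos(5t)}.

L{cos(ωt)} = s/(s² + ω²), so L{cos(5t)} = s/(s² + 25). Then L{8·cos(5t)} = 8·s/(s² + 25) = 8s/(s² + 25)

Final answer: 8s/(s² + 25)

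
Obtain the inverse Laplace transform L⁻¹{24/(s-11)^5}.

L⁻¹{n!/(s-a)^(n+1)} = t^n·e^(at), so L⁻¹{24/(s-11)^5} = t^4·e^(11t)

Final answer: t^4·e^(11t)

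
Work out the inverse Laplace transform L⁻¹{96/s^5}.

L⁻¹{n!/s^(n+1)} = t^n with n=4. So L⁻¹{24/s^5} = t^4, and L⁻¹{96/s^5} = (96/24)·t^4 = 4·t^4

Final answer: 4·t^4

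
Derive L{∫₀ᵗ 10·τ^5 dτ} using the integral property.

L{∫₀ᵗ f(τ)dτ} = F(s)/s with f(t) = 10t^5. F(s) = 1200/s^6, so L{∫₀ᵗ 10·τ^5 dτ} = (1200/s^6)/s = 1200/s^7. (Check: ∫₀ᵗ 10·τ^5 dτ = 10t^6/6.)

Final answer: 1200/s^7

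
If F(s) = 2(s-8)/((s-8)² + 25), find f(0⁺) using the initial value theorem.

f(0⁺) = lim_{s→∞} sF(s) = lim_{s→∞} 2s(s-8)/((s-8)² + 25) = 2

Final answer: 2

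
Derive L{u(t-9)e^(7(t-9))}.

u(t-a)f(t-a) with f(t)=e^(7t). L{e^(7t)} = 1/(s-7). By time shift: e^(-9s)/(s-7)

Final answer: e^(-9s)/(s-7)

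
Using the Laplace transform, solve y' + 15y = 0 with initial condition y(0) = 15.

L{y'} + 15L{y} = 0. sY - 15 + 15Y = 0. Y(s+15) = 15. Y = 15/(s+15)

Final answer: y(t) = 15e^(-15t)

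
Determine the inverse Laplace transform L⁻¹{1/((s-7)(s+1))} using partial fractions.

Decompose: A/(s-7) + B/(s+1). A = 1/8, B = -1/8. f(t) = (e^(7t) - e^(-t))/8

Final answer: (e^(7t) - e^(-t))/8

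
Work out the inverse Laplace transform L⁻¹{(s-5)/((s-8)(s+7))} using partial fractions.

Using partial fractions, f(t) = (3e^(8t) + 12e^(-7t))/15

Final answer: (3e^(8t) + 12e^(-7t))/15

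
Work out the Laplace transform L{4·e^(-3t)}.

L{e^(at)} = 1/(s-a), so L{e^(-3t)} = 1/(s+3). Then L{4·e^(-3t)} = 4/(s+3)

Final answer: 4/(s+3)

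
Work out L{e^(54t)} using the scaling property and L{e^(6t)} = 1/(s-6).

Using L{f(at)} = (1/a)F(s/a) with a=9 and f(t) = e^(6t): L{e^(54t)} = (1/9) · 1/((s/9)-6) = (1/9) · 9/(s-54) = 1/(s-54)

Final answer: 1/(s-54)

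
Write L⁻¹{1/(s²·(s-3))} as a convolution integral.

1/(s²·(s-3)) = (1/s^2)·(1/(s-3)) = L{t}·L{e^(3t)}. So f(t) = t*e^(3t) = ∫₀ᵗ τ·e^(3(t-τ)) dτ

Final answer: ∫₀ᵗ τ·e^(3(t-τ)) dτ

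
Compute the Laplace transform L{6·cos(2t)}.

L{cos(ωt)} = s/(s² + ω²), so L{cos(2t)} = s/(s² + 4). Then L{6·cos(2t)} = 6·s/(s² + 4) = 6s/(s² + 4)

Final answer: 6s/(s² + 4)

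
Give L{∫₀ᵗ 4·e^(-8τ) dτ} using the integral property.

L{∫₀ᵗ f(τ)dτ} = F(s)/s with F(s) = 4/(s+8), so L{∫₀ᵗ 4·e^(-8τ) dτ} = 4/(s(s+8))

Final answer: 4/(s(s+8))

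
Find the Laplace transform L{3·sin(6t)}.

L{sin(ωt)} = ω/(s² + ω²), so L{sin(6t)} = 6/(s² + 36). Then L{3·sin(6t)} = 3·6/(s² + 36) = 18/(s² + 36)

Final answer: 18/(s² + 36)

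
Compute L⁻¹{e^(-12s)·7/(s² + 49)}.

L⁻¹{7/(s² + 49)} = sin(7t). By the time shift theorem, L⁻¹{e^(-as)F(s)} = u(t-a)f(t-a) with a=12, so L⁻¹{e^(-12s)·7/(s² + 49)} = u(t-12)·sin(7(t-12))

Final answer: u(t-12)·sin(7(t-12))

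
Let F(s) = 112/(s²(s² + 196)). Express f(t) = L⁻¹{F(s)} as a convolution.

112/(s²(s² + 196)) = (1/s²)·(112/(s² + 196)) = L{t}·L{8·sin(14t)}. So f(t) = t*(8·sin(14t)) = ∫₀ᵗ 8τ·sin(14(t-τ)) dτ

Final answer: ∫₀ᵗ 8τ·sin(14(t-τ)) dτ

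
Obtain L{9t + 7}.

L{9t + 7} = 9·L{t} + 7·L{1} = 9/s² + 7/s

Final answer: 9/s² + 7/s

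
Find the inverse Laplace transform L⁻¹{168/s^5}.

L⁻¹{n!/s^(n+1)} = t^n with n=4. So L⁻¹{24/s^5} = t^4, and L⁻¹{168/s^5} = (168/24)·t^4 = 7·t^4

Final answer: 7·t^4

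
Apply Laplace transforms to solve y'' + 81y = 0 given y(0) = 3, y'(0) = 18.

L{y''} + 81L{y} = 0. s²Y - 3s - 18 + 81Y = 0. Y(s² + 81) = 3s + 18. Y = (3s + 18)/(s² + 81). Inverting: y(t) = 3cos(9t) + 2sin(9t)

Final answer: y(t) = 3cos(9t) + 2sin(9t)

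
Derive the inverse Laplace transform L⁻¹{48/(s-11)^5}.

L⁻¹{n!/(s-a)^(n+1)} = t^n·e^(at) with n=4, a=11. So L⁻¹{24/(s-11)^5} = t^4·e^(11t), and L⁻¹{48/(s-11)^5} = (48/24)·t^4·e^(11t) = 2·t^4·e^(11t)

Final answer: 2·t^4·e^(11t)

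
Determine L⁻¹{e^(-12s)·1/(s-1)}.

L⁻¹{1/(s-1)} = e^t. By the time shift theorem, L⁻¹{e^(-as)F(s)} = u(t-a)f(t-a) with a=12, so L⁻¹{e^(-12s)·1/(s-1)} = u(t-12)·e^(t-12)

Final answer: u(t-12)·e^(t-12)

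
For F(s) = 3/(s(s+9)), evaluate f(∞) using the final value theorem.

f(∞) = lim_{s→0} s·3/(s(s+9)) = lim_{s→0} 3/(s+9) = 3/9 = 1/3

Final answer: 1/3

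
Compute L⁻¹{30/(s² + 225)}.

This is the form c·a/(s² + a²) with a = 15, c = 2. L⁻¹ = 2·sin(15t)

Final answer: 2·sin(15t)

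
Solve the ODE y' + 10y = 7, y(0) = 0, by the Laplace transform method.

sY + 10Y = 7/s. Y = 7/(s(s+10)). Partial fractions: Y = 7/10/s - 7/10/(s+10)

Final answer: y(t) = 7/10(1 - e^(-10t))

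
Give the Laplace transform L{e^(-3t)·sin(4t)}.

L{e^(at)·sin(ωt)} = ω/((s-a)² + ω²), so L{e^(-3t)·sin(4t)} = 4/((s+3)² + 16)

Final answer: 4/((s+3)² + 16)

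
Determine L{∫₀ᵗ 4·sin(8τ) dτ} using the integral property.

L{∫₀ᵗ f(τ)dτ} = F(s)/s with F(s) = 32/(s² + 64), so the result is (32/(s² + 64))/s = 32/(s(s² + 64))

Final answer: 32/(s(s² + 64))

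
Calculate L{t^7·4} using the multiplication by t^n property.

L{4} = 4/s. d^1/ds^1[1/s] = -1/s². d^2/ds^2[1/s] = 2/s^3. d^3/ds^3[1/s] = -6/s^4. d^4/ds^4[1/s] = 24/s^5. d^5/ds^5[1/s] = -120/s^6. d^6/ds^6[1/s] = 720/s^7. d^7/ds^7[1/s] = -5040/s^8. So L{t^7} = (-1)^{7}·-5040/s^8 = 5040/s^8. Then L{t^7·4} = 4·5040/s^8 = 20160/s^8

Final answer: 20160/s^8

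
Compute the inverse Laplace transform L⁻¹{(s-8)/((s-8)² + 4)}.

Using frequency shift, L⁻¹{(s-8)/((s-8)² + 4)} = e^(8t)·cos(2t)

Final answer: e^(8t)·cos(2t)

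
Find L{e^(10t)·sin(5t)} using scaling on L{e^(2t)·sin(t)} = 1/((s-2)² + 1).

Scaling with a=5: L{e^(10t)·sin(5t)} = (1/5) · 1/((s/5-2)² + 1). Simplifying: 5/((s-10)² + 25)

Final answer: 5/((s-10)² + 25)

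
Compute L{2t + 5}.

L{2t + 5} = 2·L{t} + 5·L{1} = 2/s² + 5/s

Final answer: 2/s² + 5/s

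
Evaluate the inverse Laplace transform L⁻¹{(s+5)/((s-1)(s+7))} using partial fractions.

Using partial fractions, f(t) = (6e^t + 2e^(-7t))/8

Final answer: (6e^t + 2e^(-7t))/8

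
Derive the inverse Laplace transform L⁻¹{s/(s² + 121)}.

L⁻¹{s/(s² + 121)} = cos(11t)

Final answer: cos(11t)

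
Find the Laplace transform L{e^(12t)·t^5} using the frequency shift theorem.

L{e^(at)·t^n} = n!/(s-a)^(n+1), so L{e^(12t)·t^5} = 120/(s-12)^6

Final answer: 120/(s-12)^6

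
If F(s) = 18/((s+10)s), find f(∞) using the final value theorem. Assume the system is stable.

f(∞) = lim_{s→0} sF(s) = lim_{s→0} 18/(s+10) = 9/5

Final answer: 9/5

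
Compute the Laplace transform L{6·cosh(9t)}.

L{cosh(ωt)} = s/(s² - ω²), so L{cosh(9t)} = s/(s² - 81). Then L{6·cosh(9t)} = 6·s/(s² - 81) = 6s/(s² - 81)

Final answer: 6s/(s² - 81)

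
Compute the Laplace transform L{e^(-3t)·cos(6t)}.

L{e^(at)·cos(ωt)} = (s-a)/((s-a)² + ω²), so L{e^(-3t)·cos(6t)} = (s+3)/((s+3)² + 36)

Final answer: (s+3)/((s+3)² + 36)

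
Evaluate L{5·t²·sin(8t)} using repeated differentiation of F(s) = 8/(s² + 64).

F(s) = 8/(s² + 64). F'(s) = -16s/(s² + 64)². F''(s) = -16(64 - 3s²)/(s² + 64)³ = (48s² - 1024)/(s² + 64)³. So L{t²·sin(8t)} = (-1)² F''(s) = (48s² - 1024)/(s² + 64)³. Then L{5·t²·sin(8t)} = 5·(48s² - 1024)/(s² + 64)³ = (240s² - 5120)/(s² + 64)³

Final answer: (240s² - 5120)/(s² + 64)³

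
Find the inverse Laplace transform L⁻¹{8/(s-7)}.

L⁻¹{1/(s-a)} = e^(at), so L⁻¹{1/(s-7)} = e^(7t), and L⁻¹{8/(s-7)} = 8·e^(7t)

Final answer: 8·e^(7t)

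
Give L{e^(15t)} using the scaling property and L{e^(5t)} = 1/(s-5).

Using L{f(at)} = (1/a)F(s/a) with a=3 and f(t) = e^(5t): L{e^(15t)} = (1/3) · 1/((s/3)-5) = (1/3) · 3/(s-15) = 1/(s-15)

Final answer: 1/(s-15)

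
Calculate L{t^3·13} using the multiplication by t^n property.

L{13} = 13/s. d^1/ds^1[1/s] = -1/s². d^2/ds^2[1/s] = 2/s^3. d^3/ds^3[1/s] = -6/s^4. So L{t^3} = (-1)^{3}·-6/s^4 = 6/s^4. Then L{t^3·13} = 13·6/s^4 = 78/s^4

Final answer: 78/s^4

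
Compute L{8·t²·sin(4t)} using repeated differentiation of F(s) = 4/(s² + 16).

F(s) = 4/(s² + 16). F'(s) = -8s/(s² + 16)². F''(s) = -8(16 - 3s²)/(s² + 16)³ = (24s² - 128)/(s² + 16)³. So L{t²·sin(4t)} = (-1)² F''(s) = (24s² - 128)/(s² + 16)³. Then L{8·t²·sin(4t)} = 8·(24s² - 128)/(s² + 16)³ = (192s² - 1024)/(s² + 16)³

Final answer: (192s² - 1024)/(s² + 16)³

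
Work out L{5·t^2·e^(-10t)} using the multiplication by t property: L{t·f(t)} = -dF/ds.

Using L{t^n·e^(at)} = n!/(s-a)^(n+1), L{t^2·e^(-10t)} = 2/(s+10)^3, so L{5·t^2·e^(-10t)} = 5·2/(s+10)^3 = 10/(s+10)^3

Final answer: 10/(s+10)^3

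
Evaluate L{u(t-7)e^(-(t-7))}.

u(t-a)f(t-a) with f(t)=e^(-t). L{e^(-t)} = 1/(s+1). By time shift: e^(-7s)/(s+1)

Final answer: e^(-7s)/(s+1)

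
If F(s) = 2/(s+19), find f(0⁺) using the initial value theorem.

f(0⁺) = lim_{s→∞} s·2/(s+19) = lim_{s→∞} 2s/(s+19) = 2

Final answer: 2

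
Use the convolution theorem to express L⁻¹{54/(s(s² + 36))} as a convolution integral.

54/(s(s² + 36)) = (1/s)·(54/(s² + 36)) = L{1}·L{9·sin(6t)}. So f(t) = 1*(9·sin(6t)) = ∫₀ᵗ 9·sin(6τ) dτ

Final answer: ∫₀ᵗ 9·sin(6τ) dτ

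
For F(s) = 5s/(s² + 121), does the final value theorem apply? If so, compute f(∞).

The final value theorem requires all poles of sF(s) in the left half-plane. sF(s) = 5s²/(s² + 121) has poles at s = ±11i (imaginary axis). Theorem does NOT apply (oscillatory system).

Final answer: Not applicable (oscillatory)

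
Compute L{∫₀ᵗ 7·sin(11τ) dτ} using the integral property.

L{∫₀ᵗ f(τ)dτ} = F(s)/s with F(s) = 77/(s² + 121), so the result is (77/(s² + 121))/s = 77/(s(s² + 121))

Final answer: 77/(s(s² + 121))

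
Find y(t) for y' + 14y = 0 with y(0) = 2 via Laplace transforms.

L{y'} + 14L{y} = 0. sY - 2 + 14Y = 0. Y(s+14) = 2. Y = 2/(s+14)

Final answer: y(t) = 2e^(-14t)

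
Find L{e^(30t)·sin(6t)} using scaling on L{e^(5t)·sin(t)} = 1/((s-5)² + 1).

Scaling with a=6: L{e^(30t)·sin(6t)} = (1/6) · 1/((s/6-5)² + 1). Simplifying: 6/((s-30)² + 36)

Final answer: 6/((s-30)² + 36)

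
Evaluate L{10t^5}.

L{t^n} = n!/s^(n+1). So L{10t^5} = 10·5!/s^6 = 1200/s^6

Final answer: 1200/s^6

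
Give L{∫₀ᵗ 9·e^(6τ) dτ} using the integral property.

L{∫₀ᵗ f(τ)dτ} = F(s)/s with F(s) = 9/(s-6), so L{∫₀ᵗ 9·e^(6τ) dτ} = 9/(s(s-6))

Final answer: 9/(s(s-6))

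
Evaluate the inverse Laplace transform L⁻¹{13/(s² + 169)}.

L⁻¹{13/(s² + 169)} = sin(13t)

Final answer: sin(13t)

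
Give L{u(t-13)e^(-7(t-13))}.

u(t-a)f(t-a) with f(t)=e^(-7t). L{e^(-7t)} = 1/(s+7). By time shift: e^(-13s)/(s+7)

Final answer: e^(-13s)/(s+7)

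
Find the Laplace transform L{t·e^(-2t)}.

L{t^n·e^(at)} = n!/(s-a)^(n+1), so L{t·e^(-2t)} = 1/(s+2)^2

Final answer: 1/(s+2)^2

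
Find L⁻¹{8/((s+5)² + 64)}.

Form: b/((s-a)² + b²) → e^(at)sin(bt). With a=-5, b=8

Final answer: e^(-5t)·sin(8t)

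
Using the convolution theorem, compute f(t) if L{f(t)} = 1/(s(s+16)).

1/(s(s+16)) = (1/s)·(1/(s+16)) = L{1}·L{e^(-16t)}. By convolution, f(t) = 1*e^(-16t) = ∫₀ᵗ 1·e^(-16τ) dτ = (1 - e^(-16t))/16

Final answer: (1 - e^(-16t))/16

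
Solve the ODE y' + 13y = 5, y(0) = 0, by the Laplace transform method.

sY + 13Y = 5/s. Y = 5/(s(s+13)). Partial fractions: Y = 5/13/s - 5/13/(s+13)

Final answer: y(t) = 5/13(1 - e^(-13t))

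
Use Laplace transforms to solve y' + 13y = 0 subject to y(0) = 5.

L{y'} + 13L{y} = 0. sY - 5 + 13Y = 0. Y(s+13) = 5. Y = 5/(s+13)

Final answer: y(t) = 5e^(-13t)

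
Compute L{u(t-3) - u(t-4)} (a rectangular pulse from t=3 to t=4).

L{u(t-a)} = e^(-as)/s. L{u(t-3) - u(t-4)} = (e^(-3s) - e^(-4s))/s

Final answer: (e^(-3s) - e^(-4s))/s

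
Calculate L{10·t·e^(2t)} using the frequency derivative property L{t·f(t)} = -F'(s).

L{e^(2t)} = 1/(s-2). By frequency derivative: L{t·e^(2t)} = -d/ds[1/(s-2)] = -(-1)/(s-2)² = 1/(s-2)². Then L{10·t·e^(2t)} = 10·1/(s-2)² = 10/(s-2)²

Final answer: 10/(s-2)²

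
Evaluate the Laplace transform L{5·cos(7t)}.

L{cos(ωt)} = s/(s² + ω²), so L{cos(7t)} = s/(s² + 49). Then L{5·cos(7t)} = 5·s/(s² + 49) = 5s/(s² + 49)

Final answer: 5s/(s² + 49)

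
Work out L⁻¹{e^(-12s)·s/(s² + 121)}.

L⁻¹{s/(s² + 121)} = cos(11t). By the time shift theorem, L⁻¹{e^(-as)F(s)} = u(t-a)f(t-a) with a=12, so L⁻¹{e^(-12s)·s/(s² + 121)} = u(t-12)·cos(11(t-12))

Final answer: u(t-12)·cos(11(t-12))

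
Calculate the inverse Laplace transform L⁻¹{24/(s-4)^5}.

L⁻¹{n!/(s-a)^(n+1)} = t^n·e^(at) with n=4, a=4. So L⁻¹{24/(s-4)^5} = t^4·e^(4t)

Final answer: t^4·e^(4t)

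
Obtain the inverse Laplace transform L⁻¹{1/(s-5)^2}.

L⁻¹{n!/(s-a)^(n+1)} = t^n·e^(at), so L⁻¹{1/(s-5)^2} = t·e^(5t)

Final answer: t·e^(5t)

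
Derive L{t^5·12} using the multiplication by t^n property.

L{12} = 12/s. d^1/ds^1[1/s] = -1/s². d^2/ds^2[1/s] = 2/s^3. d^3/ds^3[1/s] = -6/s^4. d^4/ds^4[1/s] = 24/s^5. d^5/ds^5[1/s] = -120/s^6. So L{t^5} = (-1)^{5}·-120/s^6 = 120/s^6. Then L{t^5·12} = 12·120/s^6 = 1440/s^6

Final answer: 1440/s^6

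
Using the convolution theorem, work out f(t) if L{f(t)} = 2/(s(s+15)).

2/(s(s+15)) = (2/s)·(1/(s+15)) = L{2}·L{e^(-15t)}. By convolution, f(t) = 2*e^(-15t) = ∫₀ᵗ 2·e^(-15τ) dτ = 2·(1 - e^(-15t))/15

Final answer: 2·(1 - e^(-15t))/15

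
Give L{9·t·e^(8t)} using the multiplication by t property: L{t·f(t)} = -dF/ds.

Using L{t^n·e^(at)} = n!/(s-a)^(n+1), L{t·e^(8t)} = 1/(s-8)^2, so L{9·t·e^(8t)} = 9·1/(s-8)^2 = 9/(s-8)^2

Final answer: 9/(s-8)^2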